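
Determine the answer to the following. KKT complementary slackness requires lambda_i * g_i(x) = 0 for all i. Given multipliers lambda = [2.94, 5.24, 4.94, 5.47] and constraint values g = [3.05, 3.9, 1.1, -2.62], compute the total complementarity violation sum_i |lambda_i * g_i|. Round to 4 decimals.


KKT complementary slackness check:
lambda_1 * g_1 = 2.94 * 3.05 = 8.967
lambda_2 * g_2 = 5.24 * 3.9 = 20.436
lambda_3 * g_3 = 4.94 * 1.1 = 5.434
lambda_4 * g_4 = 5.47 * -2.62 = -14.3314
Total violation = 8.967 + 20.436 + 5.434 + 14.3314 = 49.1684


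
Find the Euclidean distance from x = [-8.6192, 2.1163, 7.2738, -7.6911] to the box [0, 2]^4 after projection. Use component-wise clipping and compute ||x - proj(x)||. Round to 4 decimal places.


Project each component onto [0, 2].
clip(-8.6192) = 0.0, clip(2.1163) = 2.0, clip(7.2738) = 2.0, clip(-7.6911) = 0.0
Projection = [0.0, 2.0, 2.0, 0.0]
Squared diffs: [74.2906, 0.0135, 27.813, 59.153]
Distance = sqrt(161.2701) = 12.6992


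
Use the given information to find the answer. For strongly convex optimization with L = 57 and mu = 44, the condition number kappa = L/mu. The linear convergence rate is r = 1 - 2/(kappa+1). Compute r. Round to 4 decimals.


Step 1: Compute the condition number.
kappa = L/mu = 57/44 = 1.2955
Step 2: Compute the convergence rate.
r = 1 - 2/(kappa + 1) = 1 - 2*mu/(L + mu) = (L - mu)/(L + mu) = 13/101 = 0.1287


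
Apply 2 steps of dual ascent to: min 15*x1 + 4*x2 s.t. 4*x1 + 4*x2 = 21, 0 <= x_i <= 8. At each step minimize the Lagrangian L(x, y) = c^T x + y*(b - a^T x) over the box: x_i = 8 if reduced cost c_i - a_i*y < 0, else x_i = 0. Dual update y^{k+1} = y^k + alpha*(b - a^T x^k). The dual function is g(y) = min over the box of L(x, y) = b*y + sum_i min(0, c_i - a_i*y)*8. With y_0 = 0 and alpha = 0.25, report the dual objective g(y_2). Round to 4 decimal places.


Dual ascent for LP: min 15*x1 + 4*x2, 4*x1 + 4*x2 = 21, 0 <= x_i <= 8
Step 1: y^k = 0.0, reduced costs: (15.0, 4.0)
  x^k = (0.0, 0.0), subgradient = b - a^T x = 21.0
  y^{k+1} = 0.0 + 0.25*21.0 = 5.25
Step 2: y^k = 5.25, reduced costs: (-6.0, -17.0)
  x^k = (8.0, 8.0), subgradient = b - a^T x = -43.0
  y^{k+1} = 5.25 + 0.25*-43.0 = -5.5
Dual objective at y_2 = -5.5: reduced costs (37.0, 26.0), box minimizer x = (0.0, 0.0)
g(y_2) = b*y + (c1 - a1*y)*x1 + (c2 - a2*y)*x2 = 21*(-5.5) + 37.0*0.0 + 26.0*0.0 = -115.5 + 0.0 + 0.0 = -115.5


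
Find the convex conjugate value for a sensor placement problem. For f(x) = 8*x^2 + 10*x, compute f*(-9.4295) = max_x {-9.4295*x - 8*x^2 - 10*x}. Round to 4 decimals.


f*(y) = sup_x {y*x - a*x^2 - b*x} = sup_x {(y-b)*x - a*x^2}
FOC: (y - b) - 2a*x = 0 => x* = (y - b)/(2a)
x* = (-9.4295 - 10)/(2*8) = -1.2143
f*(-9.4295) = (y-b)^2/(4a) = (-9.4295 - 10)^2/(4*8)
= 377.5055/32 = 11.797


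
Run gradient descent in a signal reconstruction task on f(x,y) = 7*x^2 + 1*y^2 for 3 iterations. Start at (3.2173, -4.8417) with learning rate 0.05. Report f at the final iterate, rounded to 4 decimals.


Gradient descent on f(x,y) = 7*x^2 + 1*y^2.
Starting point: (3.2173, -4.8417), alpha = 0.05
Step 1: grad_x = 2*7*3.2173 = 45.0422, grad_y = 2*1*-4.8417 = -9.6834
  x_1 = 3.2173 - 0.05*45.0422 = 0.9652
  y_1 = -4.8417 - 0.05*-9.6834 = -4.3575
Step 2: grad_x = 2*7*0.9652 = 13.5127, grad_y = 2*1*-4.3575 = -8.7151
  x_2 = 0.9652 - 0.05*13.5127 = 0.2896
  y_2 = -4.3575 - 0.05*-8.7151 = -3.9218
Step 3: grad_x = 2*7*0.2896 = 4.0538, grad_y = 2*1*-3.9218 = -7.8436
  x_3 = 0.2896 - 0.05*4.0538 = 0.0869
  y_3 = -3.9218 - 0.05*-7.8436 = -3.5296
f(0.0869, -3.5296) = 7*0.0869^2 + 1*(-3.5296)^2 = 12.5109


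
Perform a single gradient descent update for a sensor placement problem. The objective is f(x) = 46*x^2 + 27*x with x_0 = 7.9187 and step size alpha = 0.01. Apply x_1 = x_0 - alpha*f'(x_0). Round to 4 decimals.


We compute the gradient at x_0 and apply the update.
f'(x) = 92*x + 27
f'(7.9187) = 92*7.9187 + 27 = 755.5204
x_1 = 7.9187 - 0.01*755.5204 = 0.3635


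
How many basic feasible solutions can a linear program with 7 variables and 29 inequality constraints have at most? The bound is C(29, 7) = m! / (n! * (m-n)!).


Each vertex corresponds to some choice of n active constraints out of m, so the number of vertices is at most C(m, n) = m! / (n!(m-n)!).
m = 29, n = 7
Numerator: 29 * 28 * 27 * 26 * 25 * 24 * 23
Denominator: 7! = 5040
C(29, 7) = 1560780


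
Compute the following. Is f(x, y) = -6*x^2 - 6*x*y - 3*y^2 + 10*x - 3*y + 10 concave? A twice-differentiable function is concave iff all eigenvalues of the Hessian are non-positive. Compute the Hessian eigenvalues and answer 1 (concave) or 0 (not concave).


The Hessian of f(x,y) = -6*x^2 - 6*x*y - 3*y^2 + 10*x - 3*y + 10 is:
H = [[-12, -6], [-6, -6]]
Trace = -12 - 6 = -18
Determinant = -12*-6 - (-6)^2 = 36
Discriminant = (-18)^2 - 4*36 = 180.0
Eigenvalues: lambda_1 = -15.7082, lambda_2 = -2.2918
The function is concave.

1


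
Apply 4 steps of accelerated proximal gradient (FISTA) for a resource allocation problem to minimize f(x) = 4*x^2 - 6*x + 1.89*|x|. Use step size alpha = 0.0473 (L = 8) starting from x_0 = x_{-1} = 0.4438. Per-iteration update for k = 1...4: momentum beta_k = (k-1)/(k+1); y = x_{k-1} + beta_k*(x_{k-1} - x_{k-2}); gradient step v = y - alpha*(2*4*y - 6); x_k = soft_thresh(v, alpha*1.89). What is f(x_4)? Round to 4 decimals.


FISTA on f(x) = 4*x^2 - 6*x + 1.89*|x|
L = 8, alpha = 0.0473
Iteration 1: beta = 0.0, y = 0.4438 + 0.0*(0.4438 - 0.4438) = 0.4438
  grad(y) = -2.4496, v = y - alpha*grad = 0.5597
  prox(v) = soft_thresh(0.5597, 0.0894) = 0.4703
Iteration 2: beta = 0.3333, y = 0.4703 + 0.3333*(0.4703 - 0.4438) = 0.4791
  grad(y) = -2.1673, v = y - alpha*grad = 0.5816
  prox(v) = soft_thresh(0.5816, 0.0894) = 0.4922
Iteration 3: beta = 0.5, y = 0.4922 + 0.5*(0.4922 - 0.4703) = 0.5032
  grad(y) = -1.9746, v = y - alpha*grad = 0.5966
  prox(v) = soft_thresh(0.5966, 0.0894) = 0.5072
Iteration 4: beta = 0.6, y = 0.5072 + 0.6*(0.5072 - 0.4922) = 0.5162
  grad(y) = -1.8707, v = y - alpha*grad = 0.6046
  prox(v) = soft_thresh(0.6046, 0.0894) = 0.5152
f(x_4) = 4*0.5152^2 - 6*0.5152 + 1.89*|0.5152| = -1.0557


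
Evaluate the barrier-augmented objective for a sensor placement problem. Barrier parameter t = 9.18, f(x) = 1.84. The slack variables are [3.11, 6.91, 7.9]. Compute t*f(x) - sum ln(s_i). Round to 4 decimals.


Step 1: Compute log-barrier.
ln values: [1.1346, 1.933, 2.0669]
phi = -(1.1346 + 1.933 + 2.0669) = -5.1345
Step 2: Compute augmented objective.
t*f(x) = 9.18*1.84 = 16.8912
Total = 16.8912 - 5.1345 = 11.7567


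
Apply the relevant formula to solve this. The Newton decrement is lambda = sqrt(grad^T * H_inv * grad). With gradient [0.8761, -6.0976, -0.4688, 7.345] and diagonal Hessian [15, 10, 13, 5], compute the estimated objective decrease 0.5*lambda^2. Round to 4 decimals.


Step 1: H is diagonal, so H^(-1) * g = [0.0584, -0.6098, -0.0361, 1.469].
Step 2: g^T H^(-1) g = sum_i g_i^2 / H_ii
  = (0.8761)^2/15 + (-6.0976)^2/10 + (-0.4688)^2/13 + (7.345)^2/5
  = 0.0512 + 3.7181 + 0.0169 + 10.7898 = 14.576
Step 3: Objective decrease = 0.5 * g^T H^(-1) g = 7.288


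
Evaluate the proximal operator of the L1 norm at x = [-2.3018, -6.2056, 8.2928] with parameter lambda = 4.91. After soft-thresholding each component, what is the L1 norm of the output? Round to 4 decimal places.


Soft-thresholding with lambda = 4.91:
prox(-2.3018) = sign(-2.3018)*max(|-2.3018| - 4.91, 0) = 0.0
prox(-6.2056) = sign(-6.2056)*max(|-6.2056| - 4.91, 0) = -1.2956
prox(8.2928) = sign(8.2928)*max(|8.2928| - 4.91, 0) = 3.3828
prox(x) = [0.0, -1.2956, 3.3828]
||prox(x)||_1 = 0.0 + 1.2956 + 3.3828 = 4.6784


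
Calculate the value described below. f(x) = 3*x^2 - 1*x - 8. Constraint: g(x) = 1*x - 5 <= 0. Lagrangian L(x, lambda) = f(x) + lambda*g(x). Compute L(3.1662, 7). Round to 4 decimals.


Step 1: Evaluate f(x).
f(3.1662) = 3*3.1662^2 - 1*3.1662 - 8 = 18.9083
Step 2: Evaluate g(x).
g(3.1662) = 1*3.1662 - 5 = -1.8338
Step 3: Compute Lagrangian.
L = 18.9083 + 7*-1.8338 = 6.0717


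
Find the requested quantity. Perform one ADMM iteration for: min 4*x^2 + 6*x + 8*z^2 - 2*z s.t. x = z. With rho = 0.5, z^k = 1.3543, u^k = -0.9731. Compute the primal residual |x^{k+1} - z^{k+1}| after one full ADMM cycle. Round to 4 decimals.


ADMM iteration with rho = 0.5, z^k = 1.3543, u^k = -0.9731
Step 1: x-update.
Minimize 4*x^2 + 6*x + (0.5/2)*(x - 1.3543 - 0.9731)^2
FOC: (2*4 + 0.5)*x = -6 + 0.5*(1.3543 + 0.9731)
x^{k+1} = -0.569
Step 2: z-update.
Minimize 8*z^2 - 2*z + (0.5/2)*(-0.569 - z - 0.9731)^2
FOC: (2*8 + 0.5)*z = 2 + 0.5*(-0.569 - 0.9731)
z^{k+1} = 0.0745
Step 3: u-update.
u^{k+1} = -0.9731 - 0.569 - 0.0745 = -1.6166
Step 4: Primal residual = |-0.569 - 0.0745| = 0.6435


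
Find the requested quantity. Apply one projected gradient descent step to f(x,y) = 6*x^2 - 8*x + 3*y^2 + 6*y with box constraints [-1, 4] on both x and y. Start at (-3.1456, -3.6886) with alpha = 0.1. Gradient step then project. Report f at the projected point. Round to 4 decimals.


Step 1: Compute gradient at (-3.1456, -3.6886).
grad_x = 2*6*-3.1456 - 8 = -45.7472
grad_y = 2*3*-3.6886 + 6 = -16.1316
Step 2: Gradient step.
x_raw = -3.1456 - 0.1*-45.7472 = 1.4291
y_raw = -3.6886 - 0.1*-16.1316 = -2.0754
Step 3: Project onto [-1, 4].
x_proj = clip(1.4291) = 1.4291
y_proj = clip(-2.0754) = -1.0
Step 4: Evaluate f.
f(1.4291, -1.0) = -2.1787


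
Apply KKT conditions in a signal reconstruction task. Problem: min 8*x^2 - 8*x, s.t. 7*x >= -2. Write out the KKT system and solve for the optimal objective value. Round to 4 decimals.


Step 1: Try lambda = 0 (constraint inactive).
Stationarity: 2*8*x - 8 = 0
x* = 8/(2*8) = 0.5
Check constraint: 7*0.5 = 3.5 >= -2 -- satisfied.
Step 2: Compute optimal value.
f(x*) = 8*0.5^2 - 8*0.5 = -2.0


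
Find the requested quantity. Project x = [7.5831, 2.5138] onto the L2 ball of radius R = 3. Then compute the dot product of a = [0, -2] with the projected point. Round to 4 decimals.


Step 1: Compute ||x|| (intermediates to 6 decimals).
||x|| = sqrt(7.5831^2 + 2.5138^2) = 7.988905
Step 2: Project.
Since ||x|| > R, scale = R/||x|| = 3/7.988905 = 0.375521, proj(x) = scale * x
proj(x) = [2.847613, 0.943985]
Step 3: Dot product.
a^T * proj(x) = 0*2.847613 - 2*0.943985 = -1.888


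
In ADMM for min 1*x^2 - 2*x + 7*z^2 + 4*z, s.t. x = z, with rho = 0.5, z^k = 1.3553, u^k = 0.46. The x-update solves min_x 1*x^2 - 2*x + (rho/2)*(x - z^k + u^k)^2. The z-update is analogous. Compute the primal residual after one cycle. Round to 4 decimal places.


ADMM iteration with rho = 0.5, z^k = 1.3553, u^k = 0.46
Step 1: x-update.
Minimize 1*x^2 - 2*x + (0.5/2)*(x - 1.3553 + 0.46)^2
FOC: (2*1 + 0.5)*x = 2 + 0.5*(1.3553 - 0.46)
x^{k+1} = 0.9791
Step 2: z-update.
Minimize 7*z^2 + 4*z + (0.5/2)*(0.9791 - z + 0.46)^2
FOC: (2*7 + 0.5)*z = -4 + 0.5*(0.9791 + 0.46)
z^{k+1} = -0.2262
Step 3: u-update.
u^{k+1} = 0.46 + 0.9791 + 0.2262 = 1.6653
Step 4: Primal residual = |0.9791 + 0.2262| = 1.2053


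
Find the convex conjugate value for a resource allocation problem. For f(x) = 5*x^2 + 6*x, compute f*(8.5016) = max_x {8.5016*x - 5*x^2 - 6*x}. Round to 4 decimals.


f*(y) = sup_x {y*x - a*x^2 - b*x} = sup_x {(y-b)*x - a*x^2}
FOC: (y - b) - 2a*x = 0 => x* = (y - b)/(2a)
x* = (8.5016 - 6)/(2*5) = 0.2502
f*(8.5016) = (y-b)^2/(4a) = (8.5016 - 6)^2/(4*5)
= 6.258/20 = 0.3129


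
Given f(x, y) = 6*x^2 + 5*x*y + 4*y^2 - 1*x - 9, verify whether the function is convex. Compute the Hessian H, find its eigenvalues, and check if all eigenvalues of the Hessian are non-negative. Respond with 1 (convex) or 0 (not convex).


The Hessian of f(x,y) = 6*x^2 + 5*x*y + 4*y^2 - 1*x - 9 is:
H = [[12, 5], [5, 8]]
Trace = 12 + 8 = 20
Determinant = 12*8 - (5)^2 = 71
Discriminant = (20)^2 - 4*71 = 116.0
Eigenvalues: lambda_1 = 4.6148, lambda_2 = 15.3852
The function is convex.

1


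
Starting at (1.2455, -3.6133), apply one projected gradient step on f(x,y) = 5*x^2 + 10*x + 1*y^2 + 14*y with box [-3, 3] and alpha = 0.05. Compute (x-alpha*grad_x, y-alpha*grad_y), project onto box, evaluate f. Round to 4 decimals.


Step 1: Compute gradient at (1.2455, -3.6133).
grad_x = 2*5*1.2455 + 10 = 22.455
grad_y = 2*1*-3.6133 + 14 = 6.7734
Step 2: Gradient step.
x_raw = 1.2455 - 0.05*22.455 = 0.1228
y_raw = -3.6133 - 0.05*6.7734 = -3.952
Step 3: Project onto [-3, 3].
x_proj = clip(0.1228) = 0.1228
y_proj = clip(-3.952) = -3.0
Step 4: Evaluate f.
f(0.1228, -3.0) = -31.6972


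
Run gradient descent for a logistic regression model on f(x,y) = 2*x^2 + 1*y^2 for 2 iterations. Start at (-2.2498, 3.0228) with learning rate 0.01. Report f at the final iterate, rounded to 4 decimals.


Gradient descent on f(x,y) = 2*x^2 + 1*y^2.
Starting point: (-2.2498, 3.0228), alpha = 0.01
Step 1: grad_x = 2*2*-2.2498 = -8.9992, grad_y = 2*1*3.0228 = 6.0456
  x_1 = -2.2498 - 0.01*-8.9992 = -2.1598
  y_1 = 3.0228 - 0.01*6.0456 = 2.9623
Step 2: grad_x = 2*2*-2.1598 = -8.6392, grad_y = 2*1*2.9623 = 5.9247
  x_2 = -2.1598 - 0.01*-8.6392 = -2.0734
  y_2 = 2.9623 - 0.01*5.9247 = 2.9031
f(-2.0734, 2.9031) = 2*(-2.0734)^2 + 1*2.9031^2 = 17.0261


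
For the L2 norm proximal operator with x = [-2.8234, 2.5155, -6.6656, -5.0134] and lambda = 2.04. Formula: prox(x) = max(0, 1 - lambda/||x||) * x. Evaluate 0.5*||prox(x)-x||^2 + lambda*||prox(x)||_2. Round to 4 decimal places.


Step 1: Compute ||x||.
||x|| = 9.1577
Step 2: Compute scaling factor.
scale = max(0, 1 - 2.04/9.1577) = 0.7772
Step 3: prox(x) = [-2.1945, 1.9551, -5.1808, -3.8966]
||prox(x)|| = 7.1177
Step 4: Proximal objective.
0.5*||prox-x||^2 = 2.0808
lambda*||prox|| = 14.5201
Total = 16.6009


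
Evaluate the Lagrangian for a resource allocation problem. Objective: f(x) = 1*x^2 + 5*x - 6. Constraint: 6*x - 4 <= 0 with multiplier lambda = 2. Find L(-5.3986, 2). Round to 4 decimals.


Step 1: Evaluate f(x).
f(-5.3986) = 1*(-5.3986)^2 + 5*(-5.3986) - 6 = -3.8481
Step 2: Evaluate g(x).
g(-5.3986) = 6*-5.3986 - 4 = -36.3916
Step 3: Compute Lagrangian.
L = -3.8481 + 2*-36.3916 = -76.6313


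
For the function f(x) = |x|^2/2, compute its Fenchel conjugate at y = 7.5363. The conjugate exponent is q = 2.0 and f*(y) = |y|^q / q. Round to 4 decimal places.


The conjugate exponent q satisfies 1/p + 1/q = 1.
p = 2, so q = 2/(2 - 1) = 2.0
|y|^q = 7.5363^2.0 = 56.7958
f*(7.5363) = 56.7958 / 2.0 = 28.3979


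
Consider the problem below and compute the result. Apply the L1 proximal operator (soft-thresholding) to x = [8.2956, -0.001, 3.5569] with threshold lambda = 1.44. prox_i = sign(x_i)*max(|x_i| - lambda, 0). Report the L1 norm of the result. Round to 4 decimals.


Soft-thresholding with lambda = 1.44:
prox(8.2956) = sign(8.2956)*max(|8.2956| - 1.44, 0) = 6.8556
prox(-0.001) = sign(-0.001)*max(|-0.001| - 1.44, 0) = 0.0
prox(3.5569) = sign(3.5569)*max(|3.5569| - 1.44, 0) = 2.1169
prox(x) = [6.8556, 0.0, 2.1169]
||prox(x)||_1 = 6.8556 + 0.0 + 2.1169 = 8.9725


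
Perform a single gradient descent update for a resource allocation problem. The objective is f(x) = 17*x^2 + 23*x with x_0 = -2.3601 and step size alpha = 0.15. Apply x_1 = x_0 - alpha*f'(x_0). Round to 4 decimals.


We compute the gradient at x_0 and apply the update.
f'(x) = 34*x + 23
f'(-2.3601) = 34*-2.3601 + 23 = -57.2434
x_1 = -2.3601 - 0.15*-57.2434 = 6.2264


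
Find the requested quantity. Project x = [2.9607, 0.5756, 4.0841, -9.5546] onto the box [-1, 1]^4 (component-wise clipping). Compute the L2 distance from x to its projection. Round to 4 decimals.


Project each component onto [-1, 1].
clip(2.9607) = 1.0, clip(0.5756) = 0.5756, clip(4.0841) = 1.0, clip(-9.5546) = -1.0
Projection = [1.0, 0.5756, 1.0, -1.0]
Squared diffs: [3.8443, 0.0, 9.5117, 73.1812]
Distance = sqrt(86.5372) = 9.3025


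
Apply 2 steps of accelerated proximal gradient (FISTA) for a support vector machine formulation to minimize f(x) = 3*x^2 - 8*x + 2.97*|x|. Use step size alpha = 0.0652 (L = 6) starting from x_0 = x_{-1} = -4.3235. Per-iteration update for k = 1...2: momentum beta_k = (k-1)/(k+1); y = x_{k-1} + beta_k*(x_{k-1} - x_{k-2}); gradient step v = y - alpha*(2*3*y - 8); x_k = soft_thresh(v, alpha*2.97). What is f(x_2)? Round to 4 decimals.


FISTA on f(x) = 3*x^2 - 8*x + 2.97*|x|
L = 6, alpha = 0.0652
Iteration 1: beta = 0.0, y = -4.3235 + 0.0*(-4.3235 + 4.3235) = -4.3235
  grad(y) = -33.941, v = y - alpha*grad = -2.1105
  prox(v) = soft_thresh(-2.1105, 0.1936) = -1.9169
Iteration 2: beta = 0.3333, y = -1.9169 + 0.3333*(-1.9169 + 4.3235) = -1.1147
  grad(y) = -14.6882, v = y - alpha*grad = -0.157
  prox(v) = soft_thresh(-0.157, 0.1936) = 0.0
f(x_2) = 3*0.0^2 - 8*0.0 + 2.97*|0.0| = 0.0


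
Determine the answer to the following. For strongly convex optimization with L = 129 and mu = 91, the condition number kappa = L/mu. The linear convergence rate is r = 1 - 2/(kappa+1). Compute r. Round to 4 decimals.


Step 1: Compute the condition number.
kappa = L/mu = 129/91 = 1.4176
Step 2: Compute the convergence rate.
r = 1 - 2/(kappa + 1) = 1 - 2*mu/(L + mu) = (L - mu)/(L + mu) = 38/220 = 0.1727


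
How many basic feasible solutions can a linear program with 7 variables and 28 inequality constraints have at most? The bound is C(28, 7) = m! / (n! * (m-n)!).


Each vertex corresponds to some choice of n active constraints out of m, so the number of vertices is at most C(m, n) = m! / (n!(m-n)!).
m = 28, n = 7
Numerator: 28 * 27 * 26 * 25 * 24 * 23 * 22
Denominator: 7! = 5040
C(28, 7) = 1184040


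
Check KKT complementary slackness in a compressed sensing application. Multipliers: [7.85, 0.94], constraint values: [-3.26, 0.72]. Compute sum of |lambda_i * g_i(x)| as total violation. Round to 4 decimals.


KKT complementary slackness check:
lambda_1 * g_1 = 7.85 * -3.26 = -25.591
lambda_2 * g_2 = 0.94 * 0.72 = 0.6768
Total violation = 25.591 + 0.6768 = 26.2678


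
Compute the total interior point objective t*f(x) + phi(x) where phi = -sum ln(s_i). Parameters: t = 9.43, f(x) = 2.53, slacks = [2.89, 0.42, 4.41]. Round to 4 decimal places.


Step 1: Compute log-barrier.
ln values: [1.0613, -0.8675, 1.4839]
phi = -(1.0613 - 0.8675 + 1.4839) = -1.6776
Step 2: Compute augmented objective.
t*f(x) = 9.43*2.53 = 23.8579
Total = 23.8579 - 1.6776 = 22.1803


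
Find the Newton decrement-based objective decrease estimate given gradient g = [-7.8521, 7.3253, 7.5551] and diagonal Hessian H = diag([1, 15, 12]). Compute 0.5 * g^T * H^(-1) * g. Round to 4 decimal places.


Step 1: H is diagonal, so H^(-1) * g = [-7.8521, 0.4884, 0.6296].
Step 2: g^T H^(-1) g = sum_i g_i^2 / H_ii
  = (-7.8521)^2/1 + (7.3253)^2/15 + (7.5551)^2/12
  = 61.6555 + 3.5773 + 4.7566 = 69.9894
Step 3: Objective decrease = 0.5 * g^T H^(-1) g = 34.9947


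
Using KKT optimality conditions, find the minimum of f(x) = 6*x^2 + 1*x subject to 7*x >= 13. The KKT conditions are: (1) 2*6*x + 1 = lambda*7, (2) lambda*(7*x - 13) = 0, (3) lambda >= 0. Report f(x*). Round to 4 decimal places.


Step 1: Try lambda = 0 (constraint inactive).
x_unc = -1/(2*6) = -0.0833
Check: 7*-0.0833 = -0.5831 < 13 -- violated!
Step 2: Constraint must be active: 7*x = 13
x* = 13/7 = 1.8571 (rounded; the exact value 13/7 is used below)
lambda = (2*6*(13/7) + 1)/7 = 3.3265
Step 3: Compute optimal value.
f(x*) = 6*(13/7)^2 + 1*(13/7) = 22.551


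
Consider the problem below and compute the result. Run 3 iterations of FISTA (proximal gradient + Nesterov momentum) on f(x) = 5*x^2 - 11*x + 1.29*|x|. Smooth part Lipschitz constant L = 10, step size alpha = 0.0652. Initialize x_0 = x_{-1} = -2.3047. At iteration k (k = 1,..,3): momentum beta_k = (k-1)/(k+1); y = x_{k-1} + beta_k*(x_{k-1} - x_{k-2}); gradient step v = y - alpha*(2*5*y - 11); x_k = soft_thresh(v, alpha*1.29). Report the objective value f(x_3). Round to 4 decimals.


FISTA on f(x) = 5*x^2 - 11*x + 1.29*|x|
L = 10, alpha = 0.0652
Iteration 1: beta = 0.0, y = -2.3047 + 0.0*(-2.3047 + 2.3047) = -2.3047
  grad(y) = -34.047, v = y - alpha*grad = -0.0848
  prox(v) = soft_thresh(-0.0848, 0.0841) = -0.0007
Iteration 2: beta = 0.3333, y = -0.0007 + 0.3333*(-0.0007 + 2.3047) = 0.7673
  grad(y) = -3.3274, v = y - alpha*grad = 0.9842
  prox(v) = soft_thresh(0.9842, 0.0841) = 0.9001
Iteration 3: beta = 0.5, y = 0.9001 + 0.5*(0.9001 + 0.0007) = 1.3505
  grad(y) = 2.5051, v = y - alpha*grad = 1.1872
  prox(v) = soft_thresh(1.1872, 0.0841) = 1.1031
f(x_3) = 5*1.1031^2 - 11*1.1031 + 1.29*|1.1031| = -4.627


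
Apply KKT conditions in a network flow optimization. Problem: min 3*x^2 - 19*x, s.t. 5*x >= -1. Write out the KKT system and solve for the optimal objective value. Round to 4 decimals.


Step 1: Try lambda = 0 (constraint inactive).
Stationarity: 2*3*x - 19 = 0
x* = 19/(2*3) = 19/6 = 3.1667 (rounded; the exact value 19/6 is used below)
Check constraint: 5*3.1667 = 15.8335 >= -1 -- satisfied.
Step 2: Compute optimal value.
f(x*) = 3*(19/6)^2 - 19*(19/6) = -30.0833


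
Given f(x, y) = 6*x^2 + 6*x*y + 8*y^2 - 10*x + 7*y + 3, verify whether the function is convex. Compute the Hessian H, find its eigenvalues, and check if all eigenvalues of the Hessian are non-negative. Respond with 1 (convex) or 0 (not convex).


The Hessian of f(x,y) = 6*x^2 + 6*x*y + 8*y^2 - 10*x + 7*y + 3 is:
H = [[12, 6], [6, 16]]
Trace = 12 + 16 = 28
Determinant = 12*16 - (6)^2 = 156
Discriminant = (28)^2 - 4*156 = 160.0
Eigenvalues: lambda_1 = 7.6754, lambda_2 = 20.3246
The function is convex.

1


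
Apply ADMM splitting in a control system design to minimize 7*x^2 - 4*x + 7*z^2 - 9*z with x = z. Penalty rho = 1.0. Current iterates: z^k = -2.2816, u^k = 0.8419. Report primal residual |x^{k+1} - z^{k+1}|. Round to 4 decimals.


ADMM iteration with rho = 1.0, z^k = -2.2816, u^k = 0.8419
Step 1: x-update.
Minimize 7*x^2 - 4*x + (1.0/2)*(x + 2.2816 + 0.8419)^2
FOC: (2*7 + 1.0)*x = 4 + 1.0*(-2.2816 - 0.8419)
x^{k+1} = 0.0584
Step 2: z-update.
Minimize 7*z^2 - 9*z + (1.0/2)*(0.0584 - z + 0.8419)^2
FOC: (2*7 + 1.0)*z = 9 + 1.0*(0.0584 + 0.8419)
z^{k+1} = 0.66
Step 3: u-update.
u^{k+1} = 0.8419 + 0.0584 - 0.66 = 0.2403
Step 4: Primal residual = |0.0584 - 0.66| = 0.6016


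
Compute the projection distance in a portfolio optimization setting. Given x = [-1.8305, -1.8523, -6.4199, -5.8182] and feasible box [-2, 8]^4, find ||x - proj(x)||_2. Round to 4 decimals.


Project each component onto [-2, 8].
clip(-1.8305) = -1.8305, clip(-1.8523) = -1.8523, clip(-6.4199) = -2.0, clip(-5.8182) = -2.0
Projection = [-1.8305, -1.8523, -2.0, -2.0]
Squared diffs: [0.0, 0.0, 19.5355, 14.5787]
Distance = sqrt(34.1142) = 5.8407


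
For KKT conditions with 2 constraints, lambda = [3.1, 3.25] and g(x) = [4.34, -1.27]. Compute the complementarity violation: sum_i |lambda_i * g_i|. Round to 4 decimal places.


KKT complementary slackness check:
lambda_1 * g_1 = 3.1 * 4.34 = 13.454
lambda_2 * g_2 = 3.25 * -1.27 = -4.1275
Total violation = 13.454 + 4.1275 = 17.5815


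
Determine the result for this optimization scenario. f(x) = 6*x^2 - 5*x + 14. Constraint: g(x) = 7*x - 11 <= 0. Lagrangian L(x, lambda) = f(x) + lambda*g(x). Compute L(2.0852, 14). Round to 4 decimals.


Step 1: Evaluate f(x).
f(2.0852) = 6*2.0852^2 - 5*2.0852 + 14 = 29.6624
Step 2: Evaluate g(x).
g(2.0852) = 7*2.0852 - 11 = 3.5964
Step 3: Compute Lagrangian.
L = 29.6624 + 14*3.5964 = 80.012


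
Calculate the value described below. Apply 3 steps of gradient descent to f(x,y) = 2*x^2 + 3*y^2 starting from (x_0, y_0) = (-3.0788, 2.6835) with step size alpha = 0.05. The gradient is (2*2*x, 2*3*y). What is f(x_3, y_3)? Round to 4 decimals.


Gradient descent on f(x,y) = 2*x^2 + 3*y^2.
Starting point: (-3.0788, 2.6835), alpha = 0.05
Step 1: grad_x = 2*2*-3.0788 = -12.3152, grad_y = 2*3*2.6835 = 16.101
  x_1 = -3.0788 - 0.05*-12.3152 = -2.463
  y_1 = 2.6835 - 0.05*16.101 = 1.8785
Step 2: grad_x = 2*2*-2.463 = -9.8522, grad_y = 2*3*1.8785 = 11.2707
  x_2 = -2.463 - 0.05*-9.8522 = -1.9704
  y_2 = 1.8785 - 0.05*11.2707 = 1.3149
Step 3: grad_x = 2*2*-1.9704 = -7.8817, grad_y = 2*3*1.3149 = 7.8895
  x_3 = -1.9704 - 0.05*-7.8817 = -1.5763
  y_3 = 1.3149 - 0.05*7.8895 = 0.9204
f(-1.5763, 0.9204) = 2*(-1.5763)^2 + 3*0.9204^2 = 7.5114


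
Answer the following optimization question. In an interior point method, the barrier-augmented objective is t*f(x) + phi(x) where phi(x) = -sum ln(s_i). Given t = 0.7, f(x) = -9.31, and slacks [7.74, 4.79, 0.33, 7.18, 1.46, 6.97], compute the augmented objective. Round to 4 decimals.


Step 1: Compute log-barrier.
ln values: [2.0464, 1.5665, -1.1087, 1.9713, 0.3784, 1.9416]
phi = -(2.0464 + 1.5665 - 1.1087 + 1.9713 + 0.3784 + 1.9416) = -6.7956
Step 2: Compute augmented objective.
t*f(x) = 0.7*-9.31 = -6.517
Total = -6.517 - 6.7956 = -13.3126


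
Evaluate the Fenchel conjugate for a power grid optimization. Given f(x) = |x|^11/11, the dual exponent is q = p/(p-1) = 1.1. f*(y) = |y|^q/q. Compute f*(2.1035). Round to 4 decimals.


The conjugate exponent q satisfies 1/p + 1/q = 1.
p = 11, so q = 11/(11 - 1) = 1.1
|y|^q = 2.1035^1.1 = 2.2659
f*(2.1035) = 2.2659 / 1.1 = 2.0599


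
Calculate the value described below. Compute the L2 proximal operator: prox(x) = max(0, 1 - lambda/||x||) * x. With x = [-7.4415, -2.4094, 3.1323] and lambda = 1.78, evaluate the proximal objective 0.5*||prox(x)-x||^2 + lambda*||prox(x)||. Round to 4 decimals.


Step 1: Compute ||x||.
||x|| = 8.4257
Step 2: Compute scaling factor.
scale = max(0, 1 - 1.78/8.4257) = 0.7887
Step 3: prox(x) = [-5.8694, -1.9004, 2.4706]
||prox(x)|| = 6.6457
Step 4: Proximal objective.
0.5*||prox-x||^2 = 1.5842
lambda*||prox|| = 11.8293
Total = 13.4135


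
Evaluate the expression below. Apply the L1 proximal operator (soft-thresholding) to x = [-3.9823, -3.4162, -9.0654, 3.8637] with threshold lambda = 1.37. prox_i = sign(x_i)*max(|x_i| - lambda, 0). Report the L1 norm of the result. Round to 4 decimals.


Soft-thresholding with lambda = 1.37:
prox(-3.9823) = sign(-3.9823)*max(|-3.9823| - 1.37, 0) = -2.6123
prox(-3.4162) = sign(-3.4162)*max(|-3.4162| - 1.37, 0) = -2.0462
prox(-9.0654) = sign(-9.0654)*max(|-9.0654| - 1.37, 0) = -7.6954
prox(3.8637) = sign(3.8637)*max(|3.8637| - 1.37, 0) = 2.4937
prox(x) = [-2.6123, -2.0462, -7.6954, 2.4937]
||prox(x)||_1 = 2.6123 + 2.0462 + 7.6954 + 2.4937 = 14.8476


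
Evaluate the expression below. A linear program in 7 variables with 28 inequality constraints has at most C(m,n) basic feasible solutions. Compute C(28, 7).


Each vertex corresponds to some choice of n active constraints out of m, so the number of vertices is at most C(m, n) = m! / (n!(m-n)!).
m = 28, n = 7
Numerator: 28 * 27 * 26 * 25 * 24 * 23 * 22
Denominator: 7! = 5040
C(28, 7) = 1184040


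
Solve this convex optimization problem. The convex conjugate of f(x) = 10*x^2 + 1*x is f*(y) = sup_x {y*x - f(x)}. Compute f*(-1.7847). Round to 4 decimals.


f*(y) = sup_x {y*x - a*x^2 - b*x} = sup_x {(y-b)*x - a*x^2}
FOC: (y - b) - 2a*x = 0 => x* = (y - b)/(2a)
x* = (-1.7847 - 1)/(2*10) = -0.1392
f*(-1.7847) = (y-b)^2/(4a) = (-1.7847 - 1)^2/(4*10)
= 7.7546/40 = 0.1939


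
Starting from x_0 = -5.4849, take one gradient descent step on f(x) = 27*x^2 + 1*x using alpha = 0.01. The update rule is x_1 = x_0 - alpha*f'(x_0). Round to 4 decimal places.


We compute the gradient at x_0 and apply the update.
f'(x) = 54*x + 1
f'(-5.4849) = 54*-5.4849 + 1 = -295.1846
x_1 = -5.4849 - 0.01*-295.1846 = -2.5331


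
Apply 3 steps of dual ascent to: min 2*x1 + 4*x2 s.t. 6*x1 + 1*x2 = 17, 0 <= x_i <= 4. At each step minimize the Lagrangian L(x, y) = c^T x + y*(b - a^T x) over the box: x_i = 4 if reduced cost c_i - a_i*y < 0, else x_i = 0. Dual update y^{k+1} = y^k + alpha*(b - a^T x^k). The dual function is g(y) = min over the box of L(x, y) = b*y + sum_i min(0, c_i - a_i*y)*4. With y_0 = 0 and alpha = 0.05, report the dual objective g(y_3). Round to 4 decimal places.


Dual ascent for LP: min 2*x1 + 4*x2, 6*x1 + 1*x2 = 17, 0 <= x_i <= 4
Step 1: y^k = 0.0, reduced costs: (2.0, 4.0)
  x^k = (0.0, 0.0), subgradient = b - a^T x = 17.0
  y^{k+1} = 0.0 + 0.05*17.0 = 0.85
Step 2: y^k = 0.85, reduced costs: (-3.1, 3.15)
  x^k = (4.0, 0.0), subgradient = b - a^T x = -7.0
  y^{k+1} = 0.85 + 0.05*-7.0 = 0.5
Step 3: y^k = 0.5, reduced costs: (-1.0, 3.5)
  x^k = (4.0, 0.0), subgradient = b - a^T x = -7.0
  y^{k+1} = 0.5 + 0.05*-7.0 = 0.15
Dual objective at y_3 = 0.15: reduced costs (1.1, 3.85), box minimizer x = (0.0, 0.0)
g(y_3) = b*y + (c1 - a1*y)*x1 + (c2 - a2*y)*x2 = 17*0.15 + 1.1*0.0 + 3.85*0.0 = 2.55 + 0.0 + 0.0 = 2.55


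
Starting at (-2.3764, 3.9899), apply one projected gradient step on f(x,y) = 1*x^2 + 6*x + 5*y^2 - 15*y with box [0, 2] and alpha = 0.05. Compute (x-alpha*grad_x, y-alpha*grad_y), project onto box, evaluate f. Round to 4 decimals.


Step 1: Compute gradient at (-2.3764, 3.9899).
grad_x = 2*1*-2.3764 + 6 = 1.2472
grad_y = 2*5*3.9899 - 15 = 24.899
Step 2: Gradient step.
x_raw = -2.3764 - 0.05*1.2472 = -2.4388
y_raw = 3.9899 - 0.05*24.899 = 2.745
Step 3: Project onto [0, 2].
x_proj = clip(-2.4388) = 0.0
y_proj = clip(2.745) = 2.0
Step 4: Evaluate f.
f(0.0, 2.0) = -10.0


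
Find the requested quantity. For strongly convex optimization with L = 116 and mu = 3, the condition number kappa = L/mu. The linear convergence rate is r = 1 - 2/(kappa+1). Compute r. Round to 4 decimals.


Step 1: Compute the condition number.
kappa = L/mu = 116/3 = 38.6667
Step 2: Compute the convergence rate.
r = 1 - 2/(kappa + 1) = 1 - 2*mu/(L + mu) = (L - mu)/(L + mu) = 113/119 = 0.9496


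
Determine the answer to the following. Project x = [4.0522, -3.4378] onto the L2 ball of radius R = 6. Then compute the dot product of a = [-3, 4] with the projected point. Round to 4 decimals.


Step 1: Compute ||x|| (intermediates to 6 decimals).
||x|| = sqrt(4.0522^2 + (-3.4378)^2) = 5.314019
Step 2: Project.
Since ||x|| <= R, proj = x (no scaling needed).
proj(x) = [4.0522, -3.4378]
Step 3: Dot product.
a^T * proj(x) = -3*4.0522 + 4*(-3.4378) = -25.9078


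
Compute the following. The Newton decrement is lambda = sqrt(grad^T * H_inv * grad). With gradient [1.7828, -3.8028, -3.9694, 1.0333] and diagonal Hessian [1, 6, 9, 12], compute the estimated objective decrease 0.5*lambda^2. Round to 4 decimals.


Step 1: H is diagonal, so H^(-1) * g = [1.7828, -0.6338, -0.441, 0.0861].
Step 2: g^T H^(-1) g = sum_i g_i^2 / H_ii
  = (1.7828)^2/1 + (-3.8028)^2/6 + (-3.9694)^2/9 + (1.0333)^2/12
  = 3.1784 + 2.4102 + 1.7507 + 0.089 = 7.4282
Step 3: Objective decrease = 0.5 * g^T H^(-1) g = 3.7141


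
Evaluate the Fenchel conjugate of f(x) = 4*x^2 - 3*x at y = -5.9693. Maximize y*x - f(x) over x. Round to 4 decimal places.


f*(y) = sup_x {y*x - a*x^2 - b*x} = sup_x {(y-b)*x - a*x^2}
FOC: (y - b) - 2a*x = 0 => x* = (y - b)/(2a)
x* = (-5.9693 + 3)/(2*4) = -0.3712
f*(-5.9693) = (y-b)^2/(4a) = (-5.9693 + 3)^2/(4*4)
= 8.8167/16 = 0.551


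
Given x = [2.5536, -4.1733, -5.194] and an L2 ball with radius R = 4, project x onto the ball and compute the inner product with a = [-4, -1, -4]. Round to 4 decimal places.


Step 1: Compute ||x|| (intermediates to 6 decimals).
||x|| = sqrt(2.5536^2 + (-4.1733)^2 + (-5.194)^2) = 7.135471
Step 2: Project.
Since ||x|| > R, scale = R/||x|| = 4/7.135471 = 0.56058, proj(x) = scale * x
proj(x) = [1.431497, -2.339469, -2.911653]
Step 3: Dot product.
a^T * proj(x) = -4*1.431497 - 1*(-2.339469) - 4*(-2.911653) = 8.2601


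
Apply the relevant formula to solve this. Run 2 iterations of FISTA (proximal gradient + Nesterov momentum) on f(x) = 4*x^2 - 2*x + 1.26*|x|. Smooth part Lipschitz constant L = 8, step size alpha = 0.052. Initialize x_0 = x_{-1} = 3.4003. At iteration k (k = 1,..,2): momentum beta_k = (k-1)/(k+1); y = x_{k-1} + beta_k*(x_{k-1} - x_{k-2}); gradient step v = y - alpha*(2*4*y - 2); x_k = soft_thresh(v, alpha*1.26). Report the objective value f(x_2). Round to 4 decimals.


FISTA on f(x) = 4*x^2 - 2*x + 1.26*|x|
L = 8, alpha = 0.052
Iteration 1: beta = 0.0, y = 3.4003 + 0.0*(3.4003 - 3.4003) = 3.4003
  grad(y) = 25.2024, v = y - alpha*grad = 2.0898
  prox(v) = soft_thresh(2.0898, 0.0655) = 2.0243
Iteration 2: beta = 0.3333, y = 2.0243 + 0.3333*(2.0243 - 3.4003) = 1.5656
  grad(y) = 10.5246, v = y - alpha*grad = 1.0183
  prox(v) = soft_thresh(1.0183, 0.0655) = 0.9528
f(x_2) = 4*0.9528^2 - 2*0.9528 + 1.26*|0.9528| = 2.9261


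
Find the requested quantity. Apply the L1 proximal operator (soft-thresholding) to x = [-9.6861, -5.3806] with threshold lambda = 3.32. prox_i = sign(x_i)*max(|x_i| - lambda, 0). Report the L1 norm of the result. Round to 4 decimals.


Soft-thresholding with lambda = 3.32:
prox(-9.6861) = sign(-9.6861)*max(|-9.6861| - 3.32, 0) = -6.3661
prox(-5.3806) = sign(-5.3806)*max(|-5.3806| - 3.32, 0) = -2.0606
prox(x) = [-6.3661, -2.0606]
||prox(x)||_1 = 6.3661 + 2.0606 = 8.4267


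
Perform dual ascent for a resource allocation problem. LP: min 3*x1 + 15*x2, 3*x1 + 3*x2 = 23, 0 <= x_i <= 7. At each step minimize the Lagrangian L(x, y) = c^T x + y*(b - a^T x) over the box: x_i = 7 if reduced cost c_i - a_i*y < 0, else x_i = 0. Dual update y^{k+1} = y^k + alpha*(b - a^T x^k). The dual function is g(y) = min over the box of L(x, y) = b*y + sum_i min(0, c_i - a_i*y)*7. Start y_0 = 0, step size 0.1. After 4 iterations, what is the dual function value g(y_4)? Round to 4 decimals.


Dual ascent for LP: min 3*x1 + 15*x2, 3*x1 + 3*x2 = 23, 0 <= x_i <= 7
Step 1: y^k = 0.0, reduced costs: (3.0, 15.0)
  x^k = (0.0, 0.0), subgradient = b - a^T x = 23.0
  y^{k+1} = 0.0 + 0.1*23.0 = 2.3
Step 2: y^k = 2.3, reduced costs: (-3.9, 8.1)
  x^k = (7.0, 0.0), subgradient = b - a^T x = 2.0
  y^{k+1} = 2.3 + 0.1*2.0 = 2.5
Step 3: y^k = 2.5, reduced costs: (-4.5, 7.5)
  x^k = (7.0, 0.0), subgradient = b - a^T x = 2.0
  y^{k+1} = 2.5 + 0.1*2.0 = 2.7
Step 4: y^k = 2.7, reduced costs: (-5.1, 6.9)
  x^k = (7.0, 0.0), subgradient = b - a^T x = 2.0
  y^{k+1} = 2.7 + 0.1*2.0 = 2.9
Dual objective at y_4 = 2.9: reduced costs (-5.7, 6.3), box minimizer x = (7.0, 0.0)
g(y_4) = b*y + (c1 - a1*y)*x1 + (c2 - a2*y)*x2 = 23*2.9 + (-5.7)*7.0 + 6.3*0.0 = 66.7 - 39.9 + 0.0 = 26.8


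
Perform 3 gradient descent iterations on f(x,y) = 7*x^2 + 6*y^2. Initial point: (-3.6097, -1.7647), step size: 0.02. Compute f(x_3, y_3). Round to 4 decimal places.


Gradient descent on f(x,y) = 7*x^2 + 6*y^2.
Starting point: (-3.6097, -1.7647), alpha = 0.02
Step 1: grad_x = 2*7*-3.6097 = -50.5358, grad_y = 2*6*-1.7647 = -21.1764
  x_1 = -3.6097 - 0.02*-50.5358 = -2.599
  y_1 = -1.7647 - 0.02*-21.1764 = -1.3412
Step 2: grad_x = 2*7*-2.599 = -36.3858, grad_y = 2*6*-1.3412 = -16.0941
  x_2 = -2.599 - 0.02*-36.3858 = -1.8713
  y_2 = -1.3412 - 0.02*-16.0941 = -1.0193
Step 3: grad_x = 2*7*-1.8713 = -26.1978, grad_y = 2*6*-1.0193 = -12.2315
  x_3 = -1.8713 - 0.02*-26.1978 = -1.3473
  y_3 = -1.0193 - 0.02*-12.2315 = -0.7747
f(-1.3473, -0.7747) = 7*(-1.3473)^2 + 6*(-0.7747)^2 = 16.3074


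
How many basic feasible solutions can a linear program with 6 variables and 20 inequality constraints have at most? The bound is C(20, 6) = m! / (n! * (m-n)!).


Each vertex corresponds to some choice of n active constraints out of m, so the number of vertices is at most C(m, n) = m! / (n!(m-n)!).
m = 20, n = 6
Numerator: 20 * 19 * 18 * 17 * 16 * 15
Denominator: 6! = 720
C(20, 6) = 38760


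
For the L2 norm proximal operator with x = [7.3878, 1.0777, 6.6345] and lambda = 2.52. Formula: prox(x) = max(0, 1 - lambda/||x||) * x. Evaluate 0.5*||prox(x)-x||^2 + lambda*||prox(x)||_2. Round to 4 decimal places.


Step 1: Compute ||x||.
||x|| = 9.9879
Step 2: Compute scaling factor.
scale = max(0, 1 - 2.52/9.9879) = 0.7477
Step 3: prox(x) = [5.5238, 0.8058, 4.9606]
||prox(x)|| = 7.4679
Step 4: Proximal objective.
0.5*||prox-x||^2 = 3.1752
lambda*||prox|| = 18.8191
Total = 21.9942


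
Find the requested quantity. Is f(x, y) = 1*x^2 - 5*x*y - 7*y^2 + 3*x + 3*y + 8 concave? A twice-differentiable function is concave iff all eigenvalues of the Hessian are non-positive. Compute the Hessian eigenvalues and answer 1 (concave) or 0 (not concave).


The Hessian of f(x,y) = 1*x^2 - 5*x*y - 7*y^2 + 3*x + 3*y + 8 is:
H = [[2, -5], [-5, -14]]
Trace = 2 - 14 = -12
Determinant = 2*-14 - (-5)^2 = -53
Discriminant = (-12)^2 - 4*-53 = 356.0
Eigenvalues: lambda_1 = -15.434, lambda_2 = 3.434
The function is not concave.

0


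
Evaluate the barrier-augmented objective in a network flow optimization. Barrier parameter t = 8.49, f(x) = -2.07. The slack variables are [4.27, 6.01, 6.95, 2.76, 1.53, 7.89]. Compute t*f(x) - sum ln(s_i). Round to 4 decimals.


Step 1: Compute log-barrier.
ln values: [1.4516, 1.7934, 1.9387, 1.0152, 0.4253, 2.0656]
phi = -(1.4516 + 1.7934 + 1.9387 + 1.0152 + 0.4253 + 2.0656) = -8.6899
Step 2: Compute augmented objective.
t*f(x) = 8.49*-2.07 = -17.5743
Total = -17.5743 - 8.6899 = -26.2642


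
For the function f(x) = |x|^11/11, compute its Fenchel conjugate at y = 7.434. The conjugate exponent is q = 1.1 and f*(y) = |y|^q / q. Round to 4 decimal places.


The conjugate exponent q satisfies 1/p + 1/q = 1.
p = 11, so q = 11/(11 - 1) = 1.1
|y|^q = 7.434^1.1 = 9.0854
f*(7.434) = 9.0854 / 1.1 = 8.2595


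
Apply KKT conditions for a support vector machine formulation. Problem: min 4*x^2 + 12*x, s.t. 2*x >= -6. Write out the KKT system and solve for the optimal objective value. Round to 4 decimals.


Step 1: Try lambda = 0 (constraint inactive).
Stationarity: 2*4*x + 12 = 0
x* = -12/(2*4) = -1.5
Check constraint: 2*-1.5 = -3.0 >= -6 -- satisfied.
Step 2: Compute optimal value.
f(x*) = 4*(-1.5)^2 + 12*(-1.5) = -9.0


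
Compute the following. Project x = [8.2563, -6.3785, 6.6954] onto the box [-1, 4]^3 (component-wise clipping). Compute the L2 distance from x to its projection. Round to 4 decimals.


Project each component onto [-1, 4].
clip(8.2563) = 4.0, clip(-6.3785) = -1.0, clip(6.6954) = 4.0
Projection = [4.0, -1.0, 4.0]
Squared diffs: [18.1161, 28.9283, 7.2652]
Distance = sqrt(54.3096) = 7.3695


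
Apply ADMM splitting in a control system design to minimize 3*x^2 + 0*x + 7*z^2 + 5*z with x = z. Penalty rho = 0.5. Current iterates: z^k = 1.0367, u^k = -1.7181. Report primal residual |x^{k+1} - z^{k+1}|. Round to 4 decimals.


ADMM iteration with rho = 0.5, z^k = 1.0367, u^k = -1.7181
Step 1: x-update.
Minimize 3*x^2 + 0*x + (0.5/2)*(x - 1.0367 - 1.7181)^2
FOC: (2*3 + 0.5)*x = 0 + 0.5*(1.0367 + 1.7181)
x^{k+1} = 0.2119
Step 2: z-update.
Minimize 7*z^2 + 5*z + (0.5/2)*(0.2119 - z - 1.7181)^2
FOC: (2*7 + 0.5)*z = -5 + 0.5*(0.2119 - 1.7181)
z^{k+1} = -0.3968
Step 3: u-update.
u^{k+1} = -1.7181 + 0.2119 + 0.3968 = -1.1094
Step 4: Primal residual = |0.2119 + 0.3968| = 0.6087


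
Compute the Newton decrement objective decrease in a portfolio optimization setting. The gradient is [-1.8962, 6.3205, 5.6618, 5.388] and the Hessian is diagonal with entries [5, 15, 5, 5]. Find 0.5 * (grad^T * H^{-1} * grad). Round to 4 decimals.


Step 1: H is diagonal, so H^(-1) * g = [-0.3792, 0.4214, 1.1324, 1.0776].
Step 2: g^T H^(-1) g = sum_i g_i^2 / H_ii
  = (-1.8962)^2/5 + (6.3205)^2/15 + (5.6618)^2/5 + (5.388)^2/5
  = 0.7191 + 2.6632 + 6.4112 + 5.8061 = 15.5997
Step 3: Objective decrease = 0.5 * g^T H^(-1) g = 7.7998


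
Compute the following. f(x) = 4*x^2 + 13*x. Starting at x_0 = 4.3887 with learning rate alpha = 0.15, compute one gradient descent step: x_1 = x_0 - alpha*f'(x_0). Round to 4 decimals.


We compute the gradient at x_0 and apply the update.
f'(x) = 8*x + 13
f'(4.3887) = 8*4.3887 + 13 = 48.1096
x_1 = 4.3887 - 0.15*48.1096 = -2.8277


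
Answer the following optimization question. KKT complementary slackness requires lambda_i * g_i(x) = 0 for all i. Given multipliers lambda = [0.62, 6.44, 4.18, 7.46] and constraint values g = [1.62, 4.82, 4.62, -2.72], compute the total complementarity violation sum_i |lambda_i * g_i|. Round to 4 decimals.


KKT complementary slackness check:
lambda_1 * g_1 = 0.62 * 1.62 = 1.0044
lambda_2 * g_2 = 6.44 * 4.82 = 31.0408
lambda_3 * g_3 = 4.18 * 4.62 = 19.3116
lambda_4 * g_4 = 7.46 * -2.72 = -20.2912
Total violation = 1.0044 + 31.0408 + 19.3116 + 20.2912 = 71.648


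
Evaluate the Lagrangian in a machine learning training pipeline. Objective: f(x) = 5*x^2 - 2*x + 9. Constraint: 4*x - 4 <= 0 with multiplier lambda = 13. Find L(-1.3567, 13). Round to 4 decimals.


Step 1: Evaluate f(x).
f(-1.3567) = 5*(-1.3567)^2 - 2*(-1.3567) + 9 = 20.9166
Step 2: Evaluate g(x).
g(-1.3567) = 4*-1.3567 - 4 = -9.4268
Step 3: Compute Lagrangian.
L = 20.9166 + 13*-9.4268 = -101.6318
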